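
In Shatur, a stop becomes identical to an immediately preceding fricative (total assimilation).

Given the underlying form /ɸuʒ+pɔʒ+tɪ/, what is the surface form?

/p/ is the segment targeted by the rule; it sits immediately after /ʒ/, so it assimilates completely and surfaces as [ʒ].
The same rule applies at the second boundary: /t/ → [ʒ] next to /ʒ/.

[ɸuʒʒɔʒʒɪ]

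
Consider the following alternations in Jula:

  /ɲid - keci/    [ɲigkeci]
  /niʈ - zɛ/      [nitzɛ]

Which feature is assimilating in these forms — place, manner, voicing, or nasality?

place

Comparing underlying and surface forms, /d/ → [g] is the alternation; the neighbouring /k/ is constant.
The change alveolar → velar matches the place of the following /k/, identifying this as place assimilation.
Checking the remaining alternation: /ʈ/ → [t] before /z/ (retroflex → alveolar, matching alveolar) — only place changes, and always toward the following segment.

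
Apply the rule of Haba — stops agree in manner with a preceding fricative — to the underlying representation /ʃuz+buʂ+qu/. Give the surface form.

The rule targets /b/ (voiced bilabial stop), which sits after the trigger /z/ (fricative).
The voiced bilabial fricative is [β], so /b/ → [β].
The same rule applies at the second boundary: /q/ → [χ] next to /ʂ/.

[ʃuzβuʂχu]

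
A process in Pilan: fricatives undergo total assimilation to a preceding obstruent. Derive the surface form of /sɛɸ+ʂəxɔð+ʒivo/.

[sɛɸɸəxɔððivo]

/ʂ/ is the segment targeted by the rule; it sits immediately after /ɸ/, so it assimilates completely and surfaces as [ɸ].
At the second juncture, /ʒ/ likewise becomes [ð] adjacent to /ð/.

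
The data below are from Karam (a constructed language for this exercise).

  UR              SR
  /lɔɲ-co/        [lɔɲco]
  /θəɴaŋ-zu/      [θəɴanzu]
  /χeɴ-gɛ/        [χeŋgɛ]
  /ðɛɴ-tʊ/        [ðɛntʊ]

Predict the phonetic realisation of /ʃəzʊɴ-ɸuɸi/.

The data show regressive place assimilation: /ŋ/ → [n] before /z/; /ɴ/ → [ŋ] before /g/; /ɴ/ → [n] before /t/. In each pair only place changes, matching the following consonant, while manner and voice stay constant.
Nothing changes in [lɔɲco]: there the adjacent consonants already agree in place (/ɲ/ and /c/ are both palatal), so this form is consistent with the same rule.
/ɴ/ is a voiced uvular nasal. The following trigger /ɸ/ is bilabial, so /ɴ/ must become bilabial as well.
The voiced bilabial nasal is [m], so /ɴ/ → [m].

[ʃəzʊmɸuɸi]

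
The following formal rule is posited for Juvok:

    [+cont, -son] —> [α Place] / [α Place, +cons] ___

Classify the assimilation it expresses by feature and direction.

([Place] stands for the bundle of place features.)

progressive place assimilation

The rule copies the place features (abbreviated [Place]) from the environment onto the target, so the assimilating feature is place.
The conditioning segment sits to the left of the focus bar, meaning the trigger precedes the segment that changes — progressive assimilation.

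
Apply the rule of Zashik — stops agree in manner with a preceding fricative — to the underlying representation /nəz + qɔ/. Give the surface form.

[nəzχɔ]

The rule targets /q/ (voiceless uvular stop), which sits after the trigger /z/ (fricative).
Changing only its manner to fricative gives [χ] — the voiceless uvular fricative.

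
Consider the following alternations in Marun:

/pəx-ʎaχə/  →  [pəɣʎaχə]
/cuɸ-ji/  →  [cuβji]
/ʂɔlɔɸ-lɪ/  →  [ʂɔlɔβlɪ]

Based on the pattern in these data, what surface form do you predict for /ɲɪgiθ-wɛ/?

The data show regressive voicing assimilation: /x/ → [ɣ] before /ʎ/; /ɸ/ → [β] before /j/; /ɸ/ → [β] before /l/. In each pair only voicing changes, matching the following consonant, while place and manner stay constant.
The rule targets /θ/ (voiceless dental fricative), which sits before the trigger /w/ (voiced).
The voiced dental fricative is [ð], so /θ/ → [ð].

[ɲɪgiðwɛ]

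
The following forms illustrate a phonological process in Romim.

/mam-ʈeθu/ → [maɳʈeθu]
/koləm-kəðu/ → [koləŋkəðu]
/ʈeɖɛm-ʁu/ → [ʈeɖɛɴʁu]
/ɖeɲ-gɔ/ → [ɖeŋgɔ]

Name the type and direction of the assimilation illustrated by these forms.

Comparing underlying and surface forms, /m/ → [ɳ] is the alternation; the neighbouring /ʈ/ is constant.
The change bilabial → retroflex matches the place of the following /ʈ/, identifying this as place assimilation.
Manner and voice are unchanged, so the assimilation is partial, not total.
The same holds elsewhere in the data: /m/ → [ŋ] before /k/ (bilabial → velar, matching velar); /m/ → [ɴ] before /ʁ/ (bilabial → uvular, matching uvular); /ɲ/ → [ŋ] before /g/ (palatal → velar, matching velar) — only place changes, and always toward the following segment.
Since the segment that changes precedes the conditioning segment, the assimilation is regressive.

regressive place assimilation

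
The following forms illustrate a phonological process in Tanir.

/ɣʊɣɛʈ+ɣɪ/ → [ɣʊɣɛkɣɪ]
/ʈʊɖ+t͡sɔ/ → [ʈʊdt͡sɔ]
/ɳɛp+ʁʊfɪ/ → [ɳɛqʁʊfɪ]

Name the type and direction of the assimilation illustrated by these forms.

Underlying /ʈ/ is realised as [k] next to /ɣ/; /ɣ/ itself does not change.
The change retroflex → velar matches the place of the following /ɣ/, identifying this as place assimilation.
Manner and voice are unchanged, so the assimilation is partial, not total.
The other alternating forms pattern the same way: /ɖ/ → [d] before /t͡s/ (retroflex → alveolar, matching alveolar); /p/ → [q] before /ʁ/ (bilabial → uvular, matching uvular) — only place changes, and always toward the following segment.
The trigger is the following segment, so the direction is regressive (anticipatory).

regressive place assimilation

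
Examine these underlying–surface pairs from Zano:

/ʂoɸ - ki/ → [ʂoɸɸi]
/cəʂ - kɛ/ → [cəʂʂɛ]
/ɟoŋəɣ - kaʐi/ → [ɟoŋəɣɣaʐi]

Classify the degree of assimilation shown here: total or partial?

Comparing underlying and surface forms, /k/ → [ɸ] is the alternation; the neighbouring /ɸ/ is constant.
The output [ɸ] is identical to the trigger /ɸ/ — every feature (place, manner, voicing) has been copied — so this is total assimilation.
The other forms behave the same way: /k/ → [ʂ] after /ʂ/; /k/ → [ɣ] after /ɣ/ — in each case the output is a copy of the preceding consonant.

total assimilation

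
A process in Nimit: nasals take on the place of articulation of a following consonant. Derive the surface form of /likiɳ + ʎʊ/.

[likiɲʎʊ]

/ɳ/ is a voiced retroflex nasal. The following trigger /ʎ/ is palatal, so /ɳ/ must become palatal as well.
Changing only its place to palatal gives [ɲ] — the voiced palatal nasal.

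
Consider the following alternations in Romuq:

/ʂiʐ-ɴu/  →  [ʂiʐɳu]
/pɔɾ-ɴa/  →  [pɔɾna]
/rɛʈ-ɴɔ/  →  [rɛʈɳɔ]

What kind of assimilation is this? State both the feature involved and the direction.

Comparing underlying and surface forms, /ɴ/ → [ɳ] is the alternation; the neighbouring /ʐ/ is constant.
/ɴ/ is uvular while /ʐ/ is retroflex; the output [ɳ] is retroflex, matching the trigger — so the feature that spreads is place.
Manner and voice are unchanged, so the assimilation is partial, not total.
The other alternating forms pattern the same way: /ɴ/ → [n] after /ɾ/ (uvular → alveolar, matching alveolar); /ɴ/ → [ɳ] after /ʈ/ (uvular → retroflex, matching retroflex) — only place changes, and always toward the preceding segment.
The trigger is the preceding segment, so the direction is progressive (perseverative).

progressive place assimilation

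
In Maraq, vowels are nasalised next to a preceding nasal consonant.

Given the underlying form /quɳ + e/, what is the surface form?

[quɳẽ]

/e/ sits next to the nasal /ɳ/ and is therefore nasalised to [ẽ].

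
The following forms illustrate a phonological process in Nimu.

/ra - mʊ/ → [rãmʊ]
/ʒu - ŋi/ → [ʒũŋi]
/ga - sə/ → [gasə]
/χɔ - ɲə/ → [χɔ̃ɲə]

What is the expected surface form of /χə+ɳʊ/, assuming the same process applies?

The data show regressive nasality assimilation (vowel nasalisation): /a/ → [ã] before /m/; /u/ → [ũ] before /ŋ/; /ɔ/ → [ɔ̃] before /ɲ/ — a vowel is nasalised by an immediately following nasal consonant.
No change occurs in [gasə] because the vowel at the boundary is adjacent to an oral consonant, not a nasal (/a/ next to /s/).
/ə/ sits next to the nasal /ɳ/ and is therefore nasalised to [ə̃].

[χə̃ɳʊ]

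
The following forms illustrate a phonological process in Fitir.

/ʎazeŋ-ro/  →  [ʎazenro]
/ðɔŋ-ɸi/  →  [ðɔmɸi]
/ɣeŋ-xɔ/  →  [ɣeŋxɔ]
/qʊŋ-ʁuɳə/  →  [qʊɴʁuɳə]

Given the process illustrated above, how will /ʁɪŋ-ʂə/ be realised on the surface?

[ʁɪɳʂə]

The data show regressive place assimilation: /ŋ/ → [n] before /r/; /ŋ/ → [m] before /ɸ/; /ŋ/ → [ɴ] before /ʁ/. In each pair only place changes, matching the following consonant, while manner and voice stay constant.
Nothing changes in [ɣeŋxɔ]: there the adjacent consonants already agree in place (/ŋ/ and /x/ are both velar), so this form is consistent with the same rule.
The rule targets /ŋ/ (voiced velar nasal), which sits before the trigger /ʂ/ (retroflex).
The voiced retroflex nasal is [ɳ], so /ŋ/ → [ɳ].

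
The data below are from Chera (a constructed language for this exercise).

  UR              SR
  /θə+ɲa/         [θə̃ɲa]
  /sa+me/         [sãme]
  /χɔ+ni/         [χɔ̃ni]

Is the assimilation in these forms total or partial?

The vowel /ə/ surfaces as nasalised [ə̃] next to the following nasal /ɲ/ — it has acquired the [+nasal] feature of its neighbour.
Likewise in the remaining data: /a/ → [ã] before /m/; /ɔ/ → [ɔ̃] before /n/ — each time a vowel is nasalised next to a following nasal.

partial assimilation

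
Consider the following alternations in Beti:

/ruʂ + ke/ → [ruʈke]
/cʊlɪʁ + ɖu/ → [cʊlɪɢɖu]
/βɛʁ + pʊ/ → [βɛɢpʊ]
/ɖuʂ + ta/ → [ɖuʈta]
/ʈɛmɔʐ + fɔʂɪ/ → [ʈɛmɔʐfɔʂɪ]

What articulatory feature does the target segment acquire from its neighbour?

manner

Comparing underlying and surface forms, /ʂ/ → [ʈ] is the alternation; the neighbouring /k/ is constant.
The change fricative → stop matches the manner of the following /k/, identifying this as manner assimilation.
The same holds elsewhere in the data: /ʁ/ → [ɢ] before /ɖ/ (fricative → stop, matching a stop); /ʁ/ → [ɢ] before /p/ (fricative → stop, matching a stop); /ʂ/ → [ʈ] before /t/ (fricative → stop, matching a stop) — only manner changes, and always toward the following segment.
No alternation appears in [ʈɛmɔʐfɔʂɪ]: there the adjacent consonants already agree in manner (/ʐ/ and /f/ are both fricatives), so this form is consistent with the same rule.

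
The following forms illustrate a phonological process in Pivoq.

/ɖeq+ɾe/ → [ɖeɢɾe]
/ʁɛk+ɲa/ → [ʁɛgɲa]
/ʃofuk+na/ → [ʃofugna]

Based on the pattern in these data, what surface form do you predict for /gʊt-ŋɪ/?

[gʊdŋɪ]

The data show regressive voicing assimilation: /q/ → [ɢ] before /ɾ/; /k/ → [g] before /ɲ/; /k/ → [g] before /n/. In each pair only voicing changes, matching the following consonant, while place and manner stay constant.
The rule targets /t/ (voiceless alveolar stop), which sits before the trigger /ŋ/ (voiced).
Changing only its voicing to voiced gives [d] — the voiced alveolar stop.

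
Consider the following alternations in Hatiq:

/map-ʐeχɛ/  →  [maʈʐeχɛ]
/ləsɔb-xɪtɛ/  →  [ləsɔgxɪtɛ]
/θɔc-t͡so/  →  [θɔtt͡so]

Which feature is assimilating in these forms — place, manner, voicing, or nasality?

Comparing underlying and surface forms, /p/ → [ʈ] is the alternation; the neighbouring /ʐ/ is constant.
The change bilabial → retroflex matches the place of the following /ʐ/, identifying this as place assimilation.
Checking the remaining alternations: /b/ → [g] before /x/ (bilabial → velar, matching velar); /c/ → [t] before /t͡s/ (palatal → alveolar, matching alveolar) — only place changes, and always toward the following segment.

place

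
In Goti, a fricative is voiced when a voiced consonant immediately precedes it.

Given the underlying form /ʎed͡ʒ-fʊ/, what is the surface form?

[ʎed͡ʒvʊ]

/f/ is a voiceless labiodental fricative. The preceding trigger /d͡ʒ/ is voiced, so /f/ must become voiced as well.
The voiced labiodental fricative is [v], so /f/ → [v].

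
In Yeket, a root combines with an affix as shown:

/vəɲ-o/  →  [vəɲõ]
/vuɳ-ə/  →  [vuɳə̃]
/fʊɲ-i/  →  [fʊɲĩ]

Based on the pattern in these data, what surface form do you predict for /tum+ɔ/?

The data show progressive nasality assimilation (vowel nasalisation): /o/ → [õ] after /ɲ/; /ə/ → [ə̃] after /ɳ/; /i/ → [ĩ] after /ɲ/ — a vowel is nasalised by an immediately preceding nasal consonant.
The vowel /ɔ/ is adjacent to the preceding nasal /m/, so it acquires [+nasal] and surfaces as [ɔ̃].

[tumɔ̃]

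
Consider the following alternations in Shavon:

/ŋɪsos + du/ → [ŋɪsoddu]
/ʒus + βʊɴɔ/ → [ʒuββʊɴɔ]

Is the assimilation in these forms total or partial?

total assimilation

The segment that alternates is /s/, which surfaces as [d] when adjacent to /d/.
The output [d] is identical to the trigger /d/ — every feature (place, manner, voicing) has been copied — so this is total assimilation.
The remaining alternation confirms this: /s/ → [β] before /β/ — in each case the output is a copy of the following consonant.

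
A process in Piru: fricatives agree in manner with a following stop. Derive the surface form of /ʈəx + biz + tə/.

[ʈəkbidtə]

The rule targets /x/ (voiceless velar fricative), which sits before the trigger /b/ (stop).
A voiceless velar stop is [k], so the surface segment is [k].
At the second juncture, /z/ likewise becomes [d] adjacent to /t/.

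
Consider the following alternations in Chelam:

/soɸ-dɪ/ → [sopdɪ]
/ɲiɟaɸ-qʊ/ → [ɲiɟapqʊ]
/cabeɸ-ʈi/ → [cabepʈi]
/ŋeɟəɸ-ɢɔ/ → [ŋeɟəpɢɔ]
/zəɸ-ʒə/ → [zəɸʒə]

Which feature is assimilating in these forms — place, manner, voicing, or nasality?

Comparing underlying and surface forms, /ɸ/ → [p] is the alternation; the neighbouring /d/ is constant.
The change fricative → stop matches the manner of the following /d/, identifying this as manner assimilation.
The same holds elsewhere in the data: /ɸ/ → [p] before /q/ (fricative → stop, matching a stop); /ɸ/ → [p] before /ʈ/ (fricative → stop, matching a stop); /ɸ/ → [p] before /ɢ/ (fricative → stop, matching a stop) — only manner changes, and always toward the following segment.
Nothing changes in [zəɸʒə]: there the adjacent consonants already agree in manner (/ɸ/ and /ʒ/ are both fricatives), so this form is consistent with the same rule.

manner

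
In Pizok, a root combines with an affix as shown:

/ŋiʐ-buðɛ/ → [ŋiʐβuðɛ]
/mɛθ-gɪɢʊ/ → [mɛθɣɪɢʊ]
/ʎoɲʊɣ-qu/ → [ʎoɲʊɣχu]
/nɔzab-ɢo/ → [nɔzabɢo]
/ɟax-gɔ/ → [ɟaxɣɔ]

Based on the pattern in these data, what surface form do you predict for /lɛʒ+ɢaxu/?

The data show progressive manner assimilation: /b/ → [β] after /ʐ/; /g/ → [ɣ] after /θ/; /q/ → [χ] after /ɣ/; /g/ → [ɣ] after /x/. In each pair only manner changes, matching the preceding consonant, while place and voice stay constant.
No alternation appears in [nɔzabɢo]: there the adjacent consonants already agree in manner (/ɢ/ and /b/ are both stops), so this form is consistent with the same rule.
/ɢ/ is a voiced uvular stop. The preceding trigger /ʒ/ is a fricative, so /ɢ/ must become a fricative as well.
The voiced uvular fricative is [ʁ], so /ɢ/ → [ʁ].

[lɛʒʁaxu]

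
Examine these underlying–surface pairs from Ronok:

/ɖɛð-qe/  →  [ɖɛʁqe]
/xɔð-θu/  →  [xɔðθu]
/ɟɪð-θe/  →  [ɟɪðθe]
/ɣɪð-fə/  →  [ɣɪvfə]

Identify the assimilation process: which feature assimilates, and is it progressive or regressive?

regressive place assimilation

Underlying /ð/ is realised as [ʁ] next to /q/; /q/ itself does not change.
/ð/ is dental while /q/ is uvular; the output [ʁ] is uvular, matching the trigger — so the feature that spreads is place.
Manner and voice are unchanged, so the assimilation is partial, not total.
The other alternating form patterns the same way: /ð/ → [v] before /f/ (dental → labiodental, matching labiodental) — only place changes, and always toward the following segment.
No alternation appears in [xɔðθu], [ɟɪðθe]: there the adjacent consonants already agree in place (/ð/ and /θ/ are both dental; /ð/ and /θ/ are both dental), so these forms are consistent with the same rule.
The trigger is the following segment, so the direction is regressive (anticipatory).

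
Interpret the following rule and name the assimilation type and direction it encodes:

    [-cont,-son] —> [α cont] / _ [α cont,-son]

regressive manner assimilation

The shared variable α links the value of [cont] on the target to that of the neighbouring obstruent. [cont] distinguishes stops from fricatives — a manner-of-articulation feature — so this is manner assimilation.
The conditioning segment sits to the right of the focus bar, meaning the trigger follows the segment that changes — regressive assimilation.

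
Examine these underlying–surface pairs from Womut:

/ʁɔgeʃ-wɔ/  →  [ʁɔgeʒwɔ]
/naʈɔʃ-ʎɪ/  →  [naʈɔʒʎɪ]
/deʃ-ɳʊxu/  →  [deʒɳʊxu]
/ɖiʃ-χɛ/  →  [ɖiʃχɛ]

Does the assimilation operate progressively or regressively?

Underlying /ʃ/ is realised as [ʒ] next to /w/; /w/ itself does not change.
The change voiceless → voiced matches the voicing of the following /w/, identifying this as voicing assimilation.
The same holds elsewhere in the data: /ʃ/ → [ʒ] before /ʎ/ (voiceless → voiced, matching voiced); /ʃ/ → [ʒ] before /ɳ/ (voiceless → voiced, matching voiced) — only voicing changes, and always toward the following segment.
Nothing changes in [ɖiʃχɛ]: there the adjacent consonants already agree in voicing (/ʃ/ and /χ/ are both voiceless), so this form is consistent with the same rule.
Since the segment that changes precedes the conditioning segment, the assimilation is regressive.

regressive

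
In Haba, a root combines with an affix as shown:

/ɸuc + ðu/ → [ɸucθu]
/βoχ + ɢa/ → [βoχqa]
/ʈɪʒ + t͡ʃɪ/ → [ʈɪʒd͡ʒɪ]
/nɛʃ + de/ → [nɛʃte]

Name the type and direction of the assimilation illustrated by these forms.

progressive voicing assimilation

Underlying /ð/ is realised as [θ] next to /c/; /c/ itself does not change.
The change voiced → voiceless matches the voicing of the preceding /c/, identifying this as voicing assimilation.
Place and manner are unchanged, so the assimilation is partial, not total.
The same holds elsewhere in the data: /ɢ/ → [q] after /χ/ (voiced → voiceless, matching voiceless); /t͡ʃ/ → [d͡ʒ] after /ʒ/ (voiceless → voiced, matching voiced); /d/ → [t] after /ʃ/ (voiced → voiceless, matching voiceless) — only voicing changes, and always toward the preceding segment.
Since the segment that changes follows the conditioning segment, the assimilation is progressive.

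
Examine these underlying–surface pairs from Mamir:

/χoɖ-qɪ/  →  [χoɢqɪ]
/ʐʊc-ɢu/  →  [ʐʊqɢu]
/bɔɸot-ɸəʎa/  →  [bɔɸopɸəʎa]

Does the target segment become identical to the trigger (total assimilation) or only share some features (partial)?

partial assimilation

The segment that alternates is /ɖ/, which surfaces as [ɢ] when adjacent to /q/.
The change retroflex → uvular matches the place of the following /q/, identifying this as place assimilation.
Manner and voice are unchanged, so the assimilation is partial, not total.
The other alternating forms pattern the same way: /c/ → [q] before /ɢ/ (palatal → uvular, matching uvular); /t/ → [p] before /ɸ/ (alveolar → bilabial, matching bilabial) — only place changes, and always toward the following segment.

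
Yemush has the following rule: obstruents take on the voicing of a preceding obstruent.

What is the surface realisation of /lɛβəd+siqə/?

The rule targets /s/ (voiceless alveolar fricative), which sits after the trigger /d/ (voiced).
A voiced alveolar fricative is [z], so the surface segment is [z].

[lɛβədziqə]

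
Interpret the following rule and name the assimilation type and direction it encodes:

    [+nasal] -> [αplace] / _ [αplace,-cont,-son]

The rule copies the place features (abbreviated [place]) from the environment onto the target, so the assimilating feature is place.
The conditioning segment sits to the right of the focus bar, meaning the trigger follows the segment that changes — regressive assimilation.

regressive place assimilation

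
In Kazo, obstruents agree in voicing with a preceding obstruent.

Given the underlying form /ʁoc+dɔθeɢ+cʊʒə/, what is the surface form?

The rule targets /d/ (voiced alveolar stop), which sits after the trigger /c/ (voiceless).
Changing only its voicing to voiceless gives [t] — the voiceless alveolar stop.
At the second juncture, /c/ likewise becomes [ɟ] adjacent to /ɢ/.

[ʁoctɔθeɢɟʊʒə]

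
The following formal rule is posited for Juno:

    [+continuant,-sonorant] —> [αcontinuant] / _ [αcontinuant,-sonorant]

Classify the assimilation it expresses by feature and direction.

The rule copies [continuant] (continuancy) from the environment onto the target fricatives; since [±continuant] encodes the stop/fricative manner contrast, the assimilating dimension is manner.
Since the environment is written after the underscore, the trigger follows the target; the direction is regressive.

regressive manner assimilation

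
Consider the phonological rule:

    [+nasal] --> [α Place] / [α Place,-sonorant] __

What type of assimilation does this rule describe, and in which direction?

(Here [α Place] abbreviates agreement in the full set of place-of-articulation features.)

The rule copies the place features (abbreviated [Place]) from the environment onto the target, so the assimilating feature is place.
The conditioning segment sits to the left of the focus bar, meaning the trigger precedes the segment that changes — progressive assimilation.

progressive place assimilation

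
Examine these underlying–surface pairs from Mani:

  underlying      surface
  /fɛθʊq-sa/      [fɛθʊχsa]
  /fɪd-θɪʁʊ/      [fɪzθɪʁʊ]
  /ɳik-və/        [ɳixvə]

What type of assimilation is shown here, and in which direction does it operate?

regressive manner assimilation

Comparing underlying and surface forms, /q/ → [χ] is the alternation; the neighbouring /s/ is constant.
/q/ is a stop while /s/ is a fricative; the output [χ] is a fricative, matching the trigger — so the feature that spreads is manner.
Place and voice are unchanged, so the assimilation is partial, not total.
Checking the remaining alternations: /d/ → [z] before /θ/ (stop → fricative, matching a fricative); /k/ → [x] before /v/ (stop → fricative, matching a fricative) — only manner changes, and always toward the following segment.
Since the segment that changes precedes the conditioning segment, the assimilation is regressive.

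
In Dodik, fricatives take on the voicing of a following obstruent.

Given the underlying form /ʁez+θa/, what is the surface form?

[ʁesθa]

The rule targets /z/ (voiced alveolar fricative), which sits before the trigger /θ/ (voiceless).
The voiceless alveolar fricative is [s], so /z/ → [s].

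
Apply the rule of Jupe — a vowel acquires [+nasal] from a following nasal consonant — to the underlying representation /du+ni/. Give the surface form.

/u/ sits next to the nasal /n/ and is therefore nasalised to [ũ].

[dũni]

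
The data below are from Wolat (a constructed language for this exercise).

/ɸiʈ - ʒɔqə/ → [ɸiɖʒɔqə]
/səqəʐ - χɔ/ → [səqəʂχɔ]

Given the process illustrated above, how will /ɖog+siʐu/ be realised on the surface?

The data show regressive voicing assimilation: /ʈ/ → [ɖ] before /ʒ/; /ʐ/ → [ʂ] before /χ/. In each pair only voicing changes, matching the following consonant, while place and manner stay constant.
The rule targets /g/ (voiced velar stop), which sits before the trigger /s/ (voiceless).
Changing only its voicing to voiceless gives [k] — the voiceless velar stop.

[ɖoksiʐu]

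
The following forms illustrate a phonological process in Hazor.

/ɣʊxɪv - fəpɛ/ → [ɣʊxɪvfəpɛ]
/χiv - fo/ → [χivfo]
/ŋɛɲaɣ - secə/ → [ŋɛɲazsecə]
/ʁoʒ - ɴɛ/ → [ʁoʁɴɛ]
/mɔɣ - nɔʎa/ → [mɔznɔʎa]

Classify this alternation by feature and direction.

Comparing underlying and surface forms, /ɣ/ → [z] is the alternation; the neighbouring /s/ is constant.
/ɣ/ is velar while /s/ is alveolar; the output [z] is alveolar, matching the trigger — so the feature that spreads is place.
Manner and voice are unchanged, so the assimilation is partial, not total.
The other alternating forms pattern the same way: /ʒ/ → [ʁ] before /ɴ/ (postalveolar → uvular, matching uvular); /ɣ/ → [z] before /n/ (velar → alveolar, matching alveolar) — only place changes, and always toward the following segment.
Nothing changes in [ɣʊxɪvfəpɛ], [χivfo]: there the adjacent consonants already agree in place (/v/ and /f/ are both labiodental; /v/ and /f/ are both labiodental), so these forms are consistent with the same rule.
Since the segment that changes precedes the conditioning segment, the assimilation is regressive.

regressive place assimilation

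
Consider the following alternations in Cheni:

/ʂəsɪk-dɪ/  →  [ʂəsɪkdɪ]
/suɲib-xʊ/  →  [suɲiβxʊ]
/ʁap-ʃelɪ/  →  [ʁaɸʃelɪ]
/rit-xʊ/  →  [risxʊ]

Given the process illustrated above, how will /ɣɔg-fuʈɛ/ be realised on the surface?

The data show regressive manner assimilation: /b/ → [β] before /x/; /p/ → [ɸ] before /ʃ/; /t/ → [s] before /x/. In each pair only manner changes, matching the following consonant, while place and voice stay constant.
No alternation appears in [ʂəsɪkdɪ]: there the adjacent consonants already agree in manner (/k/ and /d/ are both stops), so this form is consistent with the same rule.
The rule targets /g/ (voiced velar stop), which sits before the trigger /f/ (fricative).
A voiced velar fricative is [ɣ], so the surface segment is [ɣ].

[ɣɔɣfuʈɛ]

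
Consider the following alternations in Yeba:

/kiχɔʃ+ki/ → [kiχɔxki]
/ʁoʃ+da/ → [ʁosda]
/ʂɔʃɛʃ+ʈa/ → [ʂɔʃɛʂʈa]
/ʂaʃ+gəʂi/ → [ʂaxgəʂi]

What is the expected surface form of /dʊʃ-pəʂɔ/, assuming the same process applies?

[dʊɸpəʂɔ]

The data show regressive place assimilation: /ʃ/ → [x] before /k/; /ʃ/ → [s] before /d/; /ʃ/ → [ʂ] before /ʈ/; /ʃ/ → [x] before /g/. In each pair only place changes, matching the following consonant, while manner and voice stay constant.
The rule targets /ʃ/ (voiceless postalveolar fricative), which sits before the trigger /p/ (bilabial).
A voiceless bilabial fricative is [ɸ], so the surface segment is [ɸ].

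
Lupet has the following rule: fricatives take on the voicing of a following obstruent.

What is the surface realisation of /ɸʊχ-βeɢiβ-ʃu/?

[ɸʊʁβeɢiɸʃu]

/χ/ is a voiceless uvular fricative. The following trigger /β/ is voiced, so /χ/ must become voiced as well.
A voiced uvular fricative is [ʁ], so the surface segment is [ʁ].
At the second juncture, /β/ likewise becomes [ɸ] adjacent to /ʃ/.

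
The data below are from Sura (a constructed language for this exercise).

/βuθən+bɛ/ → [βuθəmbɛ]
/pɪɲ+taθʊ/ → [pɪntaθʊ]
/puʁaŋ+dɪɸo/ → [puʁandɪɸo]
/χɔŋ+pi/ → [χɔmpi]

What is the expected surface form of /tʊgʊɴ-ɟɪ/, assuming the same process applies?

[tʊgʊɲɟɪ]

The data show regressive place assimilation: /n/ → [m] before /b/; /ɲ/ → [n] before /t/; /ŋ/ → [n] before /d/; /ŋ/ → [m] before /p/. In each pair only place changes, matching the following consonant, while manner and voice stay constant.
The rule targets /ɴ/ (voiced uvular nasal), which sits before the trigger /ɟ/ (palatal).
The voiced palatal nasal is [ɲ], so /ɴ/ → [ɲ].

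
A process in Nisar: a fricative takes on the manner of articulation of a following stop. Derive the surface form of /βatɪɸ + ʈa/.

/ɸ/ is a voiceless bilabial fricative. The following trigger /ʈ/ is a stop, so /ɸ/ must become a stop as well.
Changing only its manner to stop gives [p] — the voiceless bilabial stop.

[βatɪpʈa]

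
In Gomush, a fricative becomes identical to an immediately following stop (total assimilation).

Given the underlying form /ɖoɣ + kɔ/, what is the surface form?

[ɖokkɔ]

/ɣ/ is the segment targeted by the rule; it sits immediately before /k/, so it assimilates completely and surfaces as [k].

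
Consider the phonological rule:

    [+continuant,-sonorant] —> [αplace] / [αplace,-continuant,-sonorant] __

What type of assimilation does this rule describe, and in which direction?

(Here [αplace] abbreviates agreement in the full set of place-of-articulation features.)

progressive place assimilation

The rule copies the place features (abbreviated [place]) from the environment onto the target, so the assimilating feature is place.
Since the environment is written before the underscore, the trigger precedes the target; the direction is progressive.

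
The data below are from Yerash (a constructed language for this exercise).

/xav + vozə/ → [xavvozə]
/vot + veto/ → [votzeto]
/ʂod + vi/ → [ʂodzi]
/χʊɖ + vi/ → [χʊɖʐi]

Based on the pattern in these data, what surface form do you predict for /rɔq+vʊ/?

[rɔqʁʊ]

The data show progressive place assimilation: /v/ → [z] after /t/; /v/ → [z] after /d/; /v/ → [ʐ] after /ɖ/. In each pair only place changes, matching the preceding consonant, while manner and voice stay constant.
Nothing changes in [xavvozə]: there the adjacent consonants already agree in place (/v/ and /v/ are both labiodental), so this form is consistent with the same rule.
/v/ is a voiced labiodental fricative. The preceding trigger /q/ is uvular, so /v/ must become uvular as well.
A voiced uvular fricative is [ʁ], so the surface segment is [ʁ].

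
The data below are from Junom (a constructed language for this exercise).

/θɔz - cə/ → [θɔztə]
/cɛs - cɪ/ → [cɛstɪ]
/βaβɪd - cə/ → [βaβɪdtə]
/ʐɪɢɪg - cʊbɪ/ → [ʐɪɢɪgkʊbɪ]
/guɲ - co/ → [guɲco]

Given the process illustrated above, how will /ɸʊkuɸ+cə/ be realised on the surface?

[ɸʊkuɸpə]

The data show progressive place assimilation: /c/ → [t] after /z/; /c/ → [t] after /s/; /c/ → [t] after /d/; /c/ → [k] after /g/. In each pair only place changes, matching the preceding consonant, while manner and voice stay constant.
No alternation appears in [guɲco]: there the adjacent consonants already agree in place (/c/ and /ɲ/ are both palatal), so this form is consistent with the same rule.
/c/ is a voiceless palatal stop. The preceding trigger /ɸ/ is bilabial, so /c/ must become bilabial as well.
The voiceless bilabial stop is [p], so /c/ → [p].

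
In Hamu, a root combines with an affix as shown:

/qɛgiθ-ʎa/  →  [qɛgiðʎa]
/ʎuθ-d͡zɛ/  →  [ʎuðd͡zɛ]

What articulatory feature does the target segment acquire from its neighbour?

voicing

The segment that alternates is /θ/, which surfaces as [ð] when adjacent to /ʎ/.
/θ/ is voiceless while /ʎ/ is voiced; the output [ð] is voiced, matching the trigger — so the feature that spreads is voicing.
The other alternating form patterns the same way: /θ/ → [ð] before /d͡z/ (voiceless → voiced, matching voiced) — only voicing changes, and always toward the following segment.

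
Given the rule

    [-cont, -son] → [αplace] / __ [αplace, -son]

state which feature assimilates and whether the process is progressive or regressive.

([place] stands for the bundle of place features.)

The shared variable α links the value of the place features (abbreviated [place]) on the target to the same value on the neighbouring segment, so place is the feature that assimilates.
The conditioning segment sits to the right of the focus bar, meaning the trigger follows the segment that changes — regressive assimilation.

regressive place assimilation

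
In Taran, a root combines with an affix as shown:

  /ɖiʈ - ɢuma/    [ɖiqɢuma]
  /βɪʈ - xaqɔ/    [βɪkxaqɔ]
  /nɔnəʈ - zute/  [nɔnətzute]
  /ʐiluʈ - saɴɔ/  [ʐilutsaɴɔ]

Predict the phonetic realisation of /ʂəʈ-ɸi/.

The data show regressive place assimilation: /ʈ/ → [q] before /ɢ/; /ʈ/ → [k] before /x/; /ʈ/ → [t] before /z/; /ʈ/ → [t] before /s/. In each pair only place changes, matching the following consonant, while manner and voice stay constant.
/ʈ/ is a voiceless retroflex stop. The following trigger /ɸ/ is bilabial, so /ʈ/ must become bilabial as well.
The voiceless bilabial stop is [p], so /ʈ/ → [p].

[ʂəpɸi]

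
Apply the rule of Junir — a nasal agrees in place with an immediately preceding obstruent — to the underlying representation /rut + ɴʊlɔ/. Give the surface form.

[rutnʊlɔ]

The rule targets /ɴ/ (voiced uvular nasal), which sits after the trigger /t/ (alveolar).
Changing only its place to alveolar gives [n] — the voiced alveolar nasal.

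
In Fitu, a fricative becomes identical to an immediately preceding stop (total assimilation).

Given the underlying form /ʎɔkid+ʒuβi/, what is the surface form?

[ʎɔkidduβi]

/ʒ/ is the segment targeted by the rule; it sits immediately after /d/, so it assimilates completely and surfaces as [d].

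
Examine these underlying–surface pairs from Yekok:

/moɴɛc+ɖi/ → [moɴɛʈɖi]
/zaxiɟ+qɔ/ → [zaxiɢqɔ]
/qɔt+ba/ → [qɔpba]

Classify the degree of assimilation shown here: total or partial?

partial assimilation

Comparing underlying and surface forms, /c/ → [ʈ] is the alternation; the neighbouring /ɖ/ is constant.
The change palatal → retroflex matches the place of the following /ɖ/, identifying this as place assimilation.
Manner and voice are unchanged, so the assimilation is partial, not total.
The same holds elsewhere in the data: /ɟ/ → [ɢ] before /q/ (palatal → uvular, matching uvular); /t/ → [p] before /b/ (alveolar → bilabial, matching bilabial) — only place changes, and always toward the following segment.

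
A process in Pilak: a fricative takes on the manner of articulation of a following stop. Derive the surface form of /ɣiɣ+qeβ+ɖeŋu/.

The rule targets /ɣ/ (voiced velar fricative), which sits before the trigger /q/ (stop).
The voiced velar stop is [g], so /ɣ/ → [g].
At the second juncture, /β/ likewise becomes [b] adjacent to /ɖ/.

[ɣigqebɖeŋu]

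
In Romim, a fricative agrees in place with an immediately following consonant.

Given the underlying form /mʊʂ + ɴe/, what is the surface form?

/ʂ/ is a voiceless retroflex fricative. The following trigger /ɴ/ is uvular, so /ʂ/ must become uvular as well.
The voiceless uvular fricative is [χ], so /ʂ/ → [χ].

[mʊχɴe]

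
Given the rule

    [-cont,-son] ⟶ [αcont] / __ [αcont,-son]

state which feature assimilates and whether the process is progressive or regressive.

regressive manner assimilation

The rule copies [cont] (continuancy) from the environment onto the target stops; since [±cont] encodes the stop/fricative manner contrast, the assimilating dimension is manner.
Since the environment is written after the underscore, the trigger follows the target; the direction is regressive.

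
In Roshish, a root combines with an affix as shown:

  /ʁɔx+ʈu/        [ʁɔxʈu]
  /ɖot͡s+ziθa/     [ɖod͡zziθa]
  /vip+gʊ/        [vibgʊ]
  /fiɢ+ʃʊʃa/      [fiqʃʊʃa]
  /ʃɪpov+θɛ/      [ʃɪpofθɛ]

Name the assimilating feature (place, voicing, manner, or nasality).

Underlying /t͡s/ is realised as [d͡z] next to /z/; /z/ itself does not change.
The change voiceless → voiced matches the voicing of the following /z/, identifying this as voicing assimilation.
The other alternating forms pattern the same way: /p/ → [b] before /g/ (voiceless → voiced, matching voiced); /ɢ/ → [q] before /ʃ/ (voiced → voiceless, matching voiceless); /v/ → [f] before /θ/ (voiced → voiceless, matching voiceless) — only voicing changes, and always toward the following segment.
Nothing changes in [ʁɔxʈu]: there the adjacent consonants already agree in voicing (/x/ and /ʈ/ are both voiceless), so this form is consistent with the same rule.

voicing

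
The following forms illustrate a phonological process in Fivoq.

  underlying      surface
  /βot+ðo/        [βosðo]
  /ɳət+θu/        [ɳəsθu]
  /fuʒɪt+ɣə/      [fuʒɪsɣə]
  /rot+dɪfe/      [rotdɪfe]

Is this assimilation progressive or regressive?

regressive

Comparing underlying and surface forms, /t/ → [s] is the alternation; the neighbouring /ð/ is constant.
/t/ is a stop while /ð/ is a fricative; the output [s] is a fricative, matching the trigger — so the feature that spreads is manner.
Checking the remaining alternations: /t/ → [s] before /θ/ (stop → fricative, matching a fricative); /t/ → [s] before /ɣ/ (stop → fricative, matching a fricative) — only manner changes, and always toward the following segment.
No alternation appears in [rotdɪfe]: there the adjacent consonants already agree in manner (/t/ and /d/ are both stops), so this form is consistent with the same rule.
Since the segment that changes precedes the conditioning segment, the assimilation is regressive.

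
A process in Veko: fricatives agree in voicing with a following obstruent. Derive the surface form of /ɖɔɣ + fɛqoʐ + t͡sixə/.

[ɖɔxfɛqoʂt͡sixə]

/ɣ/ is a voiced velar fricative. The following trigger /f/ is voiceless, so /ɣ/ must become voiceless as well.
A voiceless velar fricative is [x], so the surface segment is [x].
At the second juncture, /ʐ/ likewise becomes [ʂ] adjacent to /t͡s/.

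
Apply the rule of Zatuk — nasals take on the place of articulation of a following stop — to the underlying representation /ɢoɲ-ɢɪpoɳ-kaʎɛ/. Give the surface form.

[ɢoɴɢɪpoŋkaʎɛ]

The rule targets /ɲ/ (voiced palatal nasal), which sits before the trigger /ɢ/ (uvular).
The voiced uvular nasal is [ɴ], so /ɲ/ → [ɴ].
The same rule applies at the second boundary: /ɳ/ → [ŋ] next to /k/.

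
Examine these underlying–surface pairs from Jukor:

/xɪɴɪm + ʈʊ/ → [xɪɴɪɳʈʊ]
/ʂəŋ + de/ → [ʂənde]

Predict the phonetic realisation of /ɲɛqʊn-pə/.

[ɲɛqʊmpə]

The data show regressive place assimilation: /m/ → [ɳ] before /ʈ/; /ŋ/ → [n] before /d/. In each pair only place changes, matching the following consonant, while manner and voice stay constant.
/n/ is a voiced alveolar nasal. The following trigger /p/ is bilabial, so /n/ must become bilabial as well.
The voiced bilabial nasal is [m], so /n/ → [m].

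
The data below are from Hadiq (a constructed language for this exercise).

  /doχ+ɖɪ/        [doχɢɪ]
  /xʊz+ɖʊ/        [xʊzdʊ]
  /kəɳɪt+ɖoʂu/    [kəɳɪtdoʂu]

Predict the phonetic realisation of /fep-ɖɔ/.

[fepbɔ]

The data show progressive place assimilation: /ɖ/ → [ɢ] after /χ/; /ɖ/ → [d] after /z/; /ɖ/ → [d] after /t/. In each pair only place changes, matching the preceding consonant, while manner and voice stay constant.
/ɖ/ is a voiced retroflex stop. The preceding trigger /p/ is bilabial, so /ɖ/ must become bilabial as well.
The voiced bilabial stop is [b], so /ɖ/ → [b].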